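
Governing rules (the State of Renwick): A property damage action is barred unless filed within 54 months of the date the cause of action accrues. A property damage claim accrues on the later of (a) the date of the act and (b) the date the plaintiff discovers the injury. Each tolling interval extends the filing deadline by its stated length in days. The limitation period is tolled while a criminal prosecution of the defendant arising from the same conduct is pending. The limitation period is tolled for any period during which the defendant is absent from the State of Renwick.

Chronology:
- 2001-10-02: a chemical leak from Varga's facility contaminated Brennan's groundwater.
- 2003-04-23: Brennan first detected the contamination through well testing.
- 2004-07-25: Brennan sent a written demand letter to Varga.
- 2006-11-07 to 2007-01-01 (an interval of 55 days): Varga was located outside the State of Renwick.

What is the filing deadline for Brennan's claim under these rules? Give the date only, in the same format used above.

2007-12-17

The claim accrued on 2003-04-23 — the later of the 2001-10-02 act and the 2003-04-23 discovery.
The untolled deadline — 54 months after 2003-04-23 — is 2007-10-23.
The defendant's absence from the jurisdiction from 2006-11-07 to 2007-01-01 tolled the period for 55 days, extending the deadline to 2007-12-17.
Nothing else in the chronology tolls or restarts the period.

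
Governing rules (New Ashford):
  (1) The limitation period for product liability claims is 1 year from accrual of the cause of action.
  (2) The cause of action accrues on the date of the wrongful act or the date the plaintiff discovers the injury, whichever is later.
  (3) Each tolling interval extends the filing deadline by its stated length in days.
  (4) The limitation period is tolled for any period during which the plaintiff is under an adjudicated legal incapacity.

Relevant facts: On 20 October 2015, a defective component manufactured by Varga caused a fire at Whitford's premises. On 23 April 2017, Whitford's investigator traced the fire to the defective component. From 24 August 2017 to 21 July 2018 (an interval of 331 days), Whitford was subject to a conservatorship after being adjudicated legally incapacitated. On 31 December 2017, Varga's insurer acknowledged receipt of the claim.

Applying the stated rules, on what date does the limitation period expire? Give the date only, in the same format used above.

The claim accrued on 23 April 2017 — the later of the 20 October 2015 act and the 23 April 2017 discovery.
Adding the 1 year base period to 23 April 2017 gives a deadline of 23 April 2018, before any tolling.
Because the plaintiff's legal incapacity ran from 24 August 2017 to 21 July 2018, the deadline is extended by 331 days to 20 March 2019.
None of the other events listed affects the running of the period under the stated rules.

20 March 2019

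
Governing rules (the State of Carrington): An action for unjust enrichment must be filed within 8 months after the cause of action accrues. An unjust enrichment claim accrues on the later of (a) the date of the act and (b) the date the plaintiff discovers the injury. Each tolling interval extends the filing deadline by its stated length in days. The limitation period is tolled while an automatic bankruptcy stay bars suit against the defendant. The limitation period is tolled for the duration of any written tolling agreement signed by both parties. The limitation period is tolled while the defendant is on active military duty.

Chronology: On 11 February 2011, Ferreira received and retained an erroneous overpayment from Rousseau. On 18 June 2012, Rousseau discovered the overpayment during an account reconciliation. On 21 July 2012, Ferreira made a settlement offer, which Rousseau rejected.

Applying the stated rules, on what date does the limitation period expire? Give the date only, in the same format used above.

Because discovery on 18 June 2012 post-dates the 11 February 2011 act, accrual under the later-of rule falls on 18 June 2012.
8 months from 18 June 2012 is 18 February 2013.
None of the other events listed affects the running of the period under the stated rules.

18 February 2013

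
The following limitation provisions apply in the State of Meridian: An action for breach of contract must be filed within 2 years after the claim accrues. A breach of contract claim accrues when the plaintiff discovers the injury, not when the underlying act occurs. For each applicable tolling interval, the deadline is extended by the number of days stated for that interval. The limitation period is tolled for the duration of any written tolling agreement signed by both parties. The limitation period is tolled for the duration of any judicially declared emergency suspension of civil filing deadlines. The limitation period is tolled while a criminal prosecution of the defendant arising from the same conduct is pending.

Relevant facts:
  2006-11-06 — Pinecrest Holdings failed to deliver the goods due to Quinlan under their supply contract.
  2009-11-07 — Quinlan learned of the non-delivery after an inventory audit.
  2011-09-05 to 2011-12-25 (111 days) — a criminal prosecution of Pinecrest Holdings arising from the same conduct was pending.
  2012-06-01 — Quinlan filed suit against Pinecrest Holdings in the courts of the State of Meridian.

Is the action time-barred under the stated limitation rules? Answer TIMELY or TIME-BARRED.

Accrual is tied to discovery, so the period began on 2009-11-07 rather than on 2006-11-06 when the act occurred.
2 years from 2009-11-07 is 2011-11-07.
Because the pending criminal prosecution ran from 2011-09-05 to 2011-12-25, the deadline is extended by 111 days to 2012-02-26.
Filing on 2012-06-01 missed the 2012-02-26 deadline — the action is time-barred.

TIME-BARRED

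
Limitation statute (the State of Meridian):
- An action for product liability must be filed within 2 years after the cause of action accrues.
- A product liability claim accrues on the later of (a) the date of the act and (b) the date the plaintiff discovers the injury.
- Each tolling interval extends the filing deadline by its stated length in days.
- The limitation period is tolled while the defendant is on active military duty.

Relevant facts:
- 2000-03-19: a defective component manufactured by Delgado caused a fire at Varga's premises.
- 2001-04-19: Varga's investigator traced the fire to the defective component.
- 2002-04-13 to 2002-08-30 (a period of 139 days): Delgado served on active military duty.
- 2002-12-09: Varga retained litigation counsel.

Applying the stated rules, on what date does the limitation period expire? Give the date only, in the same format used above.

Taking the later of the act (2000-03-19) and discovery (2001-04-19), the claim accrued on 2001-04-19.
The untolled deadline — 2 years after 2001-04-19 — is 2003-04-19.
The period was tolled for 139 days by the defendant's active military service (2002-04-13 to 2002-08-30), pushing the deadline to 2003-09-05.
None of the other events listed affects the running of the period under the stated rules.

2003-09-05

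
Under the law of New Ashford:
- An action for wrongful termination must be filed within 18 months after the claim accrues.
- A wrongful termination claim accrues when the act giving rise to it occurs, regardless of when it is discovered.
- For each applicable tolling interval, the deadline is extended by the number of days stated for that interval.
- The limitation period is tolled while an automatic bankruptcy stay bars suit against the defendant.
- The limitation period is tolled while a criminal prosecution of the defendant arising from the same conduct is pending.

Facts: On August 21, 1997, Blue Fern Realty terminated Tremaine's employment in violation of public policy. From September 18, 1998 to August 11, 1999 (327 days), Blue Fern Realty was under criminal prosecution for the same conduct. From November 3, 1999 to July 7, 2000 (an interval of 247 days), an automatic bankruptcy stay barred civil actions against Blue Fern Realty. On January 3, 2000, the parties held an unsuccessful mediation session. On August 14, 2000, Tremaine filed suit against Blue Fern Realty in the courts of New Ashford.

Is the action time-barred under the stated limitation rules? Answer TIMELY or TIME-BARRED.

TIMELY

The claim accrued on August 21, 1997, the date of the act.
18 months from August 21, 1997 is February 21, 1999.
Because the pending criminal prosecution ran from September 18, 1998 to August 11, 1999, the deadline is extended by 327 days to January 14, 2000.
The period was tolled for 247 days by the automatic bankruptcy stay (November 3, 1999 to July 7, 2000), pushing the deadline to September 17, 2000.
None of the other events listed affects the running of the period under the stated rules.
The August 14, 2000 filing precedes the September 17, 2000 deadline; the claim is timely.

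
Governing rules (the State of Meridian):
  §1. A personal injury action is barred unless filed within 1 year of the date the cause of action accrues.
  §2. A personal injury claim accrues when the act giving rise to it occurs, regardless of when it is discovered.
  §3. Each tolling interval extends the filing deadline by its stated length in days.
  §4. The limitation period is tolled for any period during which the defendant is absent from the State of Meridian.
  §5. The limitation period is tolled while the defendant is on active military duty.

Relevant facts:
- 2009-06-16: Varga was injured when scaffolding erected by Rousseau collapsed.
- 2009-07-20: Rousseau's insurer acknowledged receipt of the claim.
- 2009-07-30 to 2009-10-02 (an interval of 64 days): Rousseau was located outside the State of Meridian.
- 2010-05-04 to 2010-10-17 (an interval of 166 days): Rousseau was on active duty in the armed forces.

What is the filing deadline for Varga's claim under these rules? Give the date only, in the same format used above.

2011-02-01

The limitation period began to run on 2009-06-16.
1 year from 2009-06-16 is 2010-06-16.
The period was tolled for 64 days by the defendant's absence from the jurisdiction (2009-07-30 to 2009-10-02), pushing the deadline to 2010-08-19.
The defendant's active military service from 2010-05-04 to 2010-10-17 tolled the period for 166 days, extending the deadline to 2011-02-01.
None of the other events listed affects the running of the period under the stated rules.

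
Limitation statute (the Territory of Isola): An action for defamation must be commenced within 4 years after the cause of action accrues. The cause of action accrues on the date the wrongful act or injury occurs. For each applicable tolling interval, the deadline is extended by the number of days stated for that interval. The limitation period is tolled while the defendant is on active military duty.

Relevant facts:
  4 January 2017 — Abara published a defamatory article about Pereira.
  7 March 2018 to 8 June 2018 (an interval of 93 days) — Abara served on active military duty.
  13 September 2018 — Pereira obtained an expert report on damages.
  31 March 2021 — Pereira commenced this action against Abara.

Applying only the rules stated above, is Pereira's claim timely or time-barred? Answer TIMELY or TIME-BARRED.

TIMELY

The cause of action accrued on 4 January 2017, the date of the act.
Adding the 4 years base period to 4 January 2017 gives a deadline of 4 January 2021, before any tolling.
The defendant's active military service from 7 March 2018 to 8 June 2018 tolled the period for 93 days, extending the deadline to 7 April 2021.
The other events in the timeline have no effect on the limitation period under the stated rules.
The 31 March 2021 filing precedes the 7 April 2021 deadline; the claim is timely.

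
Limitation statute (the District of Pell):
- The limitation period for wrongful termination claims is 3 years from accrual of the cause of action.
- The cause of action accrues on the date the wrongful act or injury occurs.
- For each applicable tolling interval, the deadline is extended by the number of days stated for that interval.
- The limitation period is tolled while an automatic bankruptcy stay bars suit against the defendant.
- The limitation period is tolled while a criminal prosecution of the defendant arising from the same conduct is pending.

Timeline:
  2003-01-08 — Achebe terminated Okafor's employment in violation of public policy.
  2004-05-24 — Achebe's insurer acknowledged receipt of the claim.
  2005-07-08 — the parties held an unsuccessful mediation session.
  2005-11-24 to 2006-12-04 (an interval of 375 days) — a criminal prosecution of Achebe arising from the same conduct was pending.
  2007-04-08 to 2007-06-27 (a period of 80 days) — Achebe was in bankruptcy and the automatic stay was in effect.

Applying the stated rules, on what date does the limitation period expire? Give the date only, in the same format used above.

2007-01-18

The limitation period began to run on 2003-01-08.
3 years from 2003-01-08 is 2006-01-08.
The period was tolled for 375 days by the pending criminal prosecution (2005-11-24 to 2006-12-04), pushing the deadline to 2007-01-18.
By the time the automatic bankruptcy stay began on 2007-04-08, the limitation period had already expired on 2007-01-18; that interval cannot revive it.
Nothing else in the chronology tolls or restarts the period.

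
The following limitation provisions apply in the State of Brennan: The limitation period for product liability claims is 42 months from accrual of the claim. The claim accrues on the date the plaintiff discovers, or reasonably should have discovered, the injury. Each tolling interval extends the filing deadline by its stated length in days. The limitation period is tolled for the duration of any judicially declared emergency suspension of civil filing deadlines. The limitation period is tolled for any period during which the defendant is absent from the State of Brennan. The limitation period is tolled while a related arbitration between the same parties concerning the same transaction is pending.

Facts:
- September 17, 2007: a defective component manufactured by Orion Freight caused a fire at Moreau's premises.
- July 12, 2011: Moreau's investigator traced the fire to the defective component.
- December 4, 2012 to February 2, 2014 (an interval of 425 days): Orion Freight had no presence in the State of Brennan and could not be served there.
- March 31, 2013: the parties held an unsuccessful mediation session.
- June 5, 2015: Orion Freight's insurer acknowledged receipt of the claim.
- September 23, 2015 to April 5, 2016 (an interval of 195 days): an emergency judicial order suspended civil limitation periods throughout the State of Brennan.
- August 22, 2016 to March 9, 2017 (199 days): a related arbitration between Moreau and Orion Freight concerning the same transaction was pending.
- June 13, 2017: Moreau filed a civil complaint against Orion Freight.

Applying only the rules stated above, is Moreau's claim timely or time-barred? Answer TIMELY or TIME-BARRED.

TIME-BARRED

Under the discovery rule, the claim accrued on July 12, 2011, when Moreau discovered the injury — not on the September 17, 2007 date of the underlying act.
Adding the 42 months base period to July 12, 2011 gives a deadline of January 12, 2015, before any tolling.
The period was tolled for 425 days by the defendant's absence from the jurisdiction (December 4, 2012 to February 2, 2014), pushing the deadline to March 12, 2016.
Because the emergency suspension of filing deadlines ran from September 23, 2015 to April 5, 2016, the deadline is extended by 195 days to September 23, 2016.
Because the pending related arbitration ran from August 22, 2016 to March 9, 2017, the deadline is extended by 199 days to April 10, 2017.
The other events in the timeline have no effect on the limitation period under the stated rules.
The June 13, 2017 filing falls after the April 10, 2017 deadline; the claim is time-barred.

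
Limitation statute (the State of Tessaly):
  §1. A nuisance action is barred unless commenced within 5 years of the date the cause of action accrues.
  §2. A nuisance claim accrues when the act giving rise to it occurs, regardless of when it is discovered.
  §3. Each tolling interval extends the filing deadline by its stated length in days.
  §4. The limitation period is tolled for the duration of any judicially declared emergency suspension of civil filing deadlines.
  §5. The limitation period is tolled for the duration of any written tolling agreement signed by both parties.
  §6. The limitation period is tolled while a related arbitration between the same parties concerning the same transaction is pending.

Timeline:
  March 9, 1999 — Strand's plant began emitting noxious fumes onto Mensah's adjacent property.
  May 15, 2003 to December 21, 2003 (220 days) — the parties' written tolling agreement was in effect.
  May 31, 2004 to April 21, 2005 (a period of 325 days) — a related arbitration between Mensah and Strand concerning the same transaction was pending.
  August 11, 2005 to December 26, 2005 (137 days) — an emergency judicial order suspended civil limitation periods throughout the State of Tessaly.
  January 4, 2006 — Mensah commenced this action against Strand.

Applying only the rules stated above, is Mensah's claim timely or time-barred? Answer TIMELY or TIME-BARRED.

TIMELY

The limitation period began to run on March 9, 1999.
5 years from March 9, 1999 is March 9, 2004.
The period was tolled for 220 days by the written tolling agreement (May 15, 2003 to December 21, 2003), pushing the deadline to October 15, 2004.
The pending related arbitration from May 31, 2004 to April 21, 2005 tolled the period for 325 days, extending the deadline to September 5, 2005.
The emergency suspension of filing deadlines from August 11, 2005 to December 26, 2005 tolled the period for 137 days, extending the deadline to January 20, 2006.
Filing on January 4, 2006 beat the January 20, 2006 deadline — the action is timely.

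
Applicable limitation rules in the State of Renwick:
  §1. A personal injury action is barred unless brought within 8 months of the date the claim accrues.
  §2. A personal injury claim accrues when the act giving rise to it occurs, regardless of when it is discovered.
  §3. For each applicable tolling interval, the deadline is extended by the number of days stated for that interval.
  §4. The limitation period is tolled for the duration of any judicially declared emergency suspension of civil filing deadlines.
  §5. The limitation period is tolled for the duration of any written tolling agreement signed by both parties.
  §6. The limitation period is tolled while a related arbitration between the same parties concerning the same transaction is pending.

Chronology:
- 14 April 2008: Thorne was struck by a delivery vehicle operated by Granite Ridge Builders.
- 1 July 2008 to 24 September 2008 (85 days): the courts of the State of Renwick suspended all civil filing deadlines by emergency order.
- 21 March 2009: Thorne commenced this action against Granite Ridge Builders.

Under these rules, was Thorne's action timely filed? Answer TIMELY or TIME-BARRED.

TIME-BARRED

The limitation period began to run on 14 April 2008.
Adding the 8 months base period to 14 April 2008 gives a deadline of 14 December 2008, before any tolling.
Because the emergency suspension of filing deadlines ran from 1 July 2008 to 24 September 2008, the deadline is extended by 85 days to 9 March 2009.
Thorne filed on 21 March 2009, after the 9 March 2009 deadline, so the action is time-barred.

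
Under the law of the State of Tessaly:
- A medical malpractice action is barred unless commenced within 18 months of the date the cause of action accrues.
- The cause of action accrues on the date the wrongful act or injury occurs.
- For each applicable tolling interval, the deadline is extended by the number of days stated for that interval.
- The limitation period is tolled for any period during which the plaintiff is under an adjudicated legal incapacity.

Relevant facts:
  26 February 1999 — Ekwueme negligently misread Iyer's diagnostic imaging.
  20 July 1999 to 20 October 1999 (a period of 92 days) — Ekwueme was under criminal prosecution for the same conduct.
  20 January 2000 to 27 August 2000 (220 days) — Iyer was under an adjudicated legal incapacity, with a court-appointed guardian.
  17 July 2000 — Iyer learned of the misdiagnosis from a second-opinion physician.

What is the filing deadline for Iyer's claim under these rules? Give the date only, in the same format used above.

3 April 2001

Because the rule ties accrual to occurrence, the claim accrued on 26 February 1999, not on the 17 July 2000 discovery date.
The untolled deadline — 18 months after 26 February 1999 — is 26 August 2000.
Because the plaintiff's legal incapacity ran from 20 January 2000 to 27 August 2000, the deadline is extended by 220 days to 3 April 2001.
No stated provision tolls the period for a criminal prosecution, so the interval from 20 July 1999 to 20 October 1999 has no effect on the deadline.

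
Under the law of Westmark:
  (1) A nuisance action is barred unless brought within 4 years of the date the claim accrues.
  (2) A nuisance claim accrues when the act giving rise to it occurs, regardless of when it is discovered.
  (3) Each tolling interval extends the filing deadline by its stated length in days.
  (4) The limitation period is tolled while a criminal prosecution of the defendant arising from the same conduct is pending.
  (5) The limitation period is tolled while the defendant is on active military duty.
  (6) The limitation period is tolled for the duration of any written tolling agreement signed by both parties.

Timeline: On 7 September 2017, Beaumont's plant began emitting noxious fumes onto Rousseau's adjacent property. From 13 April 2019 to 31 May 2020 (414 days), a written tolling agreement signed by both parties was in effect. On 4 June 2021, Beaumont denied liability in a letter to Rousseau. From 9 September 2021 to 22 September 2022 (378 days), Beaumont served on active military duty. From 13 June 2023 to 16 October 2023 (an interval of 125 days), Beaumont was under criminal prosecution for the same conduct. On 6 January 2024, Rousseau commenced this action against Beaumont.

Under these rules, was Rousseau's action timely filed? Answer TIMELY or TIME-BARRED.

TIMELY

The claim accrued on 7 September 2017, when the wrongful act occurred.
Adding the 4 years base period to 7 September 2017 gives a deadline of 7 September 2021, before any tolling.
The written tolling agreement from 13 April 2019 to 31 May 2020 tolled the period for 414 days, extending the deadline to 26 October 2022.
The period was tolled for 378 days by the defendant's active military service (9 September 2021 to 22 September 2022), pushing the deadline to 8 November 2023.
The period was tolled for 125 days by the pending criminal prosecution (13 June 2023 to 16 October 2023), pushing the deadline to 12 March 2024.
None of the other events listed affects the running of the period under the stated rules.
The 6 January 2024 filing precedes the 12 March 2024 deadline; the claim is timely.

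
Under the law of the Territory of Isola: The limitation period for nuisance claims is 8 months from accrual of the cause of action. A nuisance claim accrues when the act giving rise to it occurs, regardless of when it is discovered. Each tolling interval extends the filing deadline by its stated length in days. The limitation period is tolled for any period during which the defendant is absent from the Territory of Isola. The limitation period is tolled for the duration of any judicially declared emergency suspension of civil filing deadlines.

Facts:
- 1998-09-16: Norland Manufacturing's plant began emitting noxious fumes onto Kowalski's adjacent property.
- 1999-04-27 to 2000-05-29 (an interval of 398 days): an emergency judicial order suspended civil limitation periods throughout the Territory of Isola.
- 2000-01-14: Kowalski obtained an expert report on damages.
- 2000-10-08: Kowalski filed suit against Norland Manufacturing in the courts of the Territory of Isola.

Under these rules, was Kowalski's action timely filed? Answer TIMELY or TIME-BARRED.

TIME-BARRED

The limitation period began to run on 1998-09-16.
Adding the 8 months base period to 1998-09-16 gives a deadline of 1999-05-16, before any tolling.
The period was tolled for 398 days by the emergency suspension of filing deadlines (1999-04-27 to 2000-05-29), pushing the deadline to 2000-06-17.
The other events in the timeline have no effect on the limitation period under the stated rules.
The 2000-10-08 filing falls after the 2000-06-17 deadline; the claim is time-barred.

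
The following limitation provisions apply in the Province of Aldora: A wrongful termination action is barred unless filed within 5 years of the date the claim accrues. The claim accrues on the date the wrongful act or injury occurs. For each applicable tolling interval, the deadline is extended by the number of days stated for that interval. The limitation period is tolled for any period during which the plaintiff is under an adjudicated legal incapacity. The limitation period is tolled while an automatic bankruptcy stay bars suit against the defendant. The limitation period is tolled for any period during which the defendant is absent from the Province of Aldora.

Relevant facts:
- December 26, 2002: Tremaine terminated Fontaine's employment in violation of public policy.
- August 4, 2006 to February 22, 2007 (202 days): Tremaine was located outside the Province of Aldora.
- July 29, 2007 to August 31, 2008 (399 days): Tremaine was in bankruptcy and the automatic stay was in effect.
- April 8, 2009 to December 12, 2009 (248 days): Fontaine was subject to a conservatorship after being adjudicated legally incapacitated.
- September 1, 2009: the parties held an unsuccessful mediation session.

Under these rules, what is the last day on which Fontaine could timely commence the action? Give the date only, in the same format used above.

April 23, 2010

The claim accrued on December 26, 2002, the date of the act.
Adding the 5 years base period to December 26, 2002 gives a deadline of December 26, 2007, before any tolling.
Because the defendant's absence from the jurisdiction ran from August 4, 2006 to February 22, 2007, the deadline is extended by 202 days to July 15, 2008.
The automatic bankruptcy stay from July 29, 2007 to August 31, 2008 tolled the period for 399 days, extending the deadline to August 18, 2009.
Because the plaintiff's legal incapacity ran from April 8, 2009 to December 12, 2009, the deadline is extended by 248 days to April 23, 2010.
Nothing else in the chronology tolls or restarts the period.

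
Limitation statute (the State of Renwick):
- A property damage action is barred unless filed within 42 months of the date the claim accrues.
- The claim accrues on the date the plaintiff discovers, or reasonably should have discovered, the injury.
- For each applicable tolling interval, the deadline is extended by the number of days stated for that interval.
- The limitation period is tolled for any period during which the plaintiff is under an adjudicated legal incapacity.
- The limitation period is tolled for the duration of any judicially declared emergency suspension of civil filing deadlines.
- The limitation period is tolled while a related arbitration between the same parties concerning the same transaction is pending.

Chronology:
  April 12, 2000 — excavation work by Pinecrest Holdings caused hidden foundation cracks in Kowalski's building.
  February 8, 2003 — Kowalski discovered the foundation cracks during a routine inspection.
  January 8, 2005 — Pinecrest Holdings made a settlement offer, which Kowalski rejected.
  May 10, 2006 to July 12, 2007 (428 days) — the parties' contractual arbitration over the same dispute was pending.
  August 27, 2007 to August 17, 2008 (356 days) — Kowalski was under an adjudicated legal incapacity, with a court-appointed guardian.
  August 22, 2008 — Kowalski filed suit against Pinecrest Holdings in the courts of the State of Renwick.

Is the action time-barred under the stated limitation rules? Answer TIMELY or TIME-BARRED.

Accrual is tied to discovery, so the period began on February 8, 2003 rather than on April 12, 2000 when the act occurred.
Adding the 42 months base period to February 8, 2003 gives a deadline of August 8, 2006, before any tolling.
Because the pending related arbitration ran from May 10, 2006 to July 12, 2007, the deadline is extended by 428 days to October 10, 2007.
The period was tolled for 356 days by the plaintiff's legal incapacity (August 27, 2007 to August 17, 2008), pushing the deadline to September 30, 2008.
The other events in the timeline have no effect on the limitation period under the stated rules.
Kowalski filed on August 22, 2008, before the September 30, 2008 deadline, so the action is timely.

TIMELY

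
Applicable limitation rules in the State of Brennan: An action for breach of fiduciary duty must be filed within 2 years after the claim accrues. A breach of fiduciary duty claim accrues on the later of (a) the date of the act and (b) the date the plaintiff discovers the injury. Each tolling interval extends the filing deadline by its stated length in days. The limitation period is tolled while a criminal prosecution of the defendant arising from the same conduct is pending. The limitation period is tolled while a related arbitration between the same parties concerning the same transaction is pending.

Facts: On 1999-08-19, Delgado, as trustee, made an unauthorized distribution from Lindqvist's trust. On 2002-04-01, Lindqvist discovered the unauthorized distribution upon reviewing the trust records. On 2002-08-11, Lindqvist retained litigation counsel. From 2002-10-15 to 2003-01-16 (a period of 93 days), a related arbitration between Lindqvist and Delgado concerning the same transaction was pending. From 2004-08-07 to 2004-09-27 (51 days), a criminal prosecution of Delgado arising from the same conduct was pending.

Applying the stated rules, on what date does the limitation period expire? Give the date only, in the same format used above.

The claim accrued on 2002-04-01 — the later of the 1999-08-19 act and the 2002-04-01 discovery.
Adding the 2 years base period to 2002-04-01 gives a deadline of 2004-04-01, before any tolling.
Because the pending related arbitration ran from 2002-10-15 to 2003-01-16, the deadline is extended by 93 days to 2004-07-03.
By the time the pending criminal prosecution began on 2004-08-07, the limitation period had already expired on 2004-07-03; that interval cannot revive it.
Nothing else in the chronology tolls or restarts the period.

2004-07-03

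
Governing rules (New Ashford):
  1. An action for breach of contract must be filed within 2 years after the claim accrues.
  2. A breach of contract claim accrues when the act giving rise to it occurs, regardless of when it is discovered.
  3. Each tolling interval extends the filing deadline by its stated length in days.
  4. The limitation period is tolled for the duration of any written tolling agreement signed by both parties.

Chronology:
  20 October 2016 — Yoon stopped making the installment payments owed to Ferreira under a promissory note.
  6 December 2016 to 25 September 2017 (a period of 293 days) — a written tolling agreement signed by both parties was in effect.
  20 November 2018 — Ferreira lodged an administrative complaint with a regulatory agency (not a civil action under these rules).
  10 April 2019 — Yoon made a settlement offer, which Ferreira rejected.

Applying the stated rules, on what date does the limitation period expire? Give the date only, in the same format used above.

The claim accrued on 20 October 2016, the date of the act.
The untolled deadline — 2 years after 20 October 2016 — is 20 October 2018.
The period was tolled for 293 days by the written tolling agreement (6 December 2016 to 25 September 2017), pushing the deadline to 9 August 2019.
None of the other events listed affects the running of the period under the stated rules.

9 August 2019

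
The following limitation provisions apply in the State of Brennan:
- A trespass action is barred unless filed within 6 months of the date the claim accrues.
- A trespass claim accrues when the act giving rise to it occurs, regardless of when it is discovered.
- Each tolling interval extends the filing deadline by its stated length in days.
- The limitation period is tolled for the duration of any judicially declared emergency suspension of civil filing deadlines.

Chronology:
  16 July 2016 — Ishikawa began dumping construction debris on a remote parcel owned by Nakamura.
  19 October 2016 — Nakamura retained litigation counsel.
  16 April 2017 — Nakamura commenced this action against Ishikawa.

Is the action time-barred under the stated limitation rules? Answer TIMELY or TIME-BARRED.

TIME-BARRED

The claim accrued on 16 July 2016, when the wrongful act occurred.
6 months from 16 July 2016 is 16 January 2017.
None of the other events listed affects the running of the period under the stated rules.
The 16 April 2017 filing falls after the 16 January 2017 deadline; the claim is time-barred.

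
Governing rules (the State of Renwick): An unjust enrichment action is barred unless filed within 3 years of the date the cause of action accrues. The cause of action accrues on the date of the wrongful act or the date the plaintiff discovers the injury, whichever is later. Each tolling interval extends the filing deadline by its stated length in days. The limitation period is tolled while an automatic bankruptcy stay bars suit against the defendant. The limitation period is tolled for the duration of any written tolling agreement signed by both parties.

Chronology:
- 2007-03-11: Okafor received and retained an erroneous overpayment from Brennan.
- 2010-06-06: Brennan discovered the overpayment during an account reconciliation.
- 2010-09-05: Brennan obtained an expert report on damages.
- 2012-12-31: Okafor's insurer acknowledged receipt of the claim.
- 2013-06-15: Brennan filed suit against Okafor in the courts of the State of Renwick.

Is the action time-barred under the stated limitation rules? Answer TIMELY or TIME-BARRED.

Taking the later of the act (2007-03-11) and discovery (2010-06-06), the claim accrued on 2010-06-06.
Adding the 3 years base period to 2010-06-06 gives a deadline of 2013-06-06, before any tolling.
Nothing else in the chronology tolls or restarts the period.
Filing on 2013-06-15 missed the 2013-06-06 deadline — the action is time-barred.

TIME-BARRED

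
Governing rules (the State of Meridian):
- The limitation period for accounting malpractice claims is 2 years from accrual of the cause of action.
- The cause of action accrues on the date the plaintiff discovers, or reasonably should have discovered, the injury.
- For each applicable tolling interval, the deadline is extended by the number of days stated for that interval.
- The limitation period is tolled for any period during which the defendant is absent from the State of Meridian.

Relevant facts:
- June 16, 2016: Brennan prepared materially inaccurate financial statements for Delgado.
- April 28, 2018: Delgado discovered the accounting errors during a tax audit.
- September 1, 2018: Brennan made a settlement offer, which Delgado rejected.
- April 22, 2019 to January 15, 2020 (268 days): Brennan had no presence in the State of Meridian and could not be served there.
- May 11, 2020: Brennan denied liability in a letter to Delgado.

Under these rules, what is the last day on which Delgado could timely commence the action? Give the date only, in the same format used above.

January 21, 2021

The claim did not accrue until Delgado discovered the injury on April 28, 2018; the June 16, 2016 act date does not start the clock under the stated rule.
The untolled deadline — 2 years after April 28, 2018 — is April 28, 2020.
The defendant's absence from the jurisdiction from April 22, 2019 to January 15, 2020 tolled the period for 268 days, extending the deadline to January 21, 2021.
Nothing else in the chronology tolls or restarts the period.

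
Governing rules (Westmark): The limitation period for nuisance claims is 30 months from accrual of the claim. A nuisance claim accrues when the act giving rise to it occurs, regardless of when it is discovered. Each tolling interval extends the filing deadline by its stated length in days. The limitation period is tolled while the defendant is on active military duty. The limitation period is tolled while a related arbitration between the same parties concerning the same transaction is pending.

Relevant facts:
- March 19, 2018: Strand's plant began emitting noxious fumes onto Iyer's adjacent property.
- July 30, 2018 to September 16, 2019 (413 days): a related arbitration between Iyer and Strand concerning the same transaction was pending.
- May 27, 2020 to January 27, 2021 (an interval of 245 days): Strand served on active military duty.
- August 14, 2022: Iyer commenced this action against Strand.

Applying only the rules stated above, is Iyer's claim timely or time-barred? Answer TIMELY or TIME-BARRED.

TIME-BARRED

The claim accrued on March 19, 2018, the date of the act.
30 months from March 19, 2018 is September 19, 2020.
The period was tolled for 413 days by the pending related arbitration (July 30, 2018 to September 16, 2019), pushing the deadline to November 6, 2021.
The defendant's active military service from May 27, 2020 to January 27, 2021 tolled the period for 245 days, extending the deadline to July 9, 2022.
Iyer filed on August 14, 2022, after the July 9, 2022 deadline, so the action is time-barred.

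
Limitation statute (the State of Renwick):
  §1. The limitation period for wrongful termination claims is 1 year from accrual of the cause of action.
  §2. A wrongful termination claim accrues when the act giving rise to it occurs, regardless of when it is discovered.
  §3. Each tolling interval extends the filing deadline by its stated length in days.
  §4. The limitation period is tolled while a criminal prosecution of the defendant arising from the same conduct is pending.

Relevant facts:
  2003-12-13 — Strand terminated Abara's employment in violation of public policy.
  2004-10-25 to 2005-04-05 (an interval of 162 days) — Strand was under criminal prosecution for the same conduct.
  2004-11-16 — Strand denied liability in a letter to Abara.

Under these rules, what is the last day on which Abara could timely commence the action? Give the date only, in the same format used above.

The limitation period began to run on 2003-12-13.
The untolled deadline — 1 year after 2003-12-13 — is 2004-12-13.
Because the pending criminal prosecution ran from 2004-10-25 to 2005-04-05, the deadline is extended by 162 days to 2005-05-24.
Nothing else in the chronology tolls or restarts the period.

2005-05-24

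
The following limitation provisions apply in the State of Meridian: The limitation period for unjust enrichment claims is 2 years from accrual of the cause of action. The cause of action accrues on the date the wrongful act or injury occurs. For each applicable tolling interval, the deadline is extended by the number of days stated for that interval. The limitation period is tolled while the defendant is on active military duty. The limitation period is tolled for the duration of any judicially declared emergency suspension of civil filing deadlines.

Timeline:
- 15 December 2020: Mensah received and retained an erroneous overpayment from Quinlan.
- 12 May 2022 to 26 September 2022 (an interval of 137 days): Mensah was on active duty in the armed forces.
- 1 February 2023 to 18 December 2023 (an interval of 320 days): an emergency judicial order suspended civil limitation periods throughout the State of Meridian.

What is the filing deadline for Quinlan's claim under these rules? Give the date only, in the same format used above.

The limitation period began to run on 15 December 2020.
The untolled deadline — 2 years after 15 December 2020 — is 15 December 2022.
The defendant's active military service from 12 May 2022 to 26 September 2022 tolled the period for 137 days, extending the deadline to 1 May 2023.
The period was tolled for 320 days by the emergency suspension of filing deadlines (1 February 2023 to 18 December 2023), pushing the deadline to 16 March 2024.

16 March 2024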